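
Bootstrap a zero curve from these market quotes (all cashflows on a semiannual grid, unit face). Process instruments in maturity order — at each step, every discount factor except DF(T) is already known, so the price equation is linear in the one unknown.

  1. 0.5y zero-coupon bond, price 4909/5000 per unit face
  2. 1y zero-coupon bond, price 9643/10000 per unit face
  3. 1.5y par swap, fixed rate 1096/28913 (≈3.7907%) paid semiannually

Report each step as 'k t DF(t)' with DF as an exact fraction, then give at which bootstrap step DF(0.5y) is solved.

1 1/2 4909/5000
2 1 9643/10000
3 3/2 2363/2500
DF(0.5y) is solved at step 1

step 1 [0.5y] zero: DF = P = 4909/5000 ≈ 0.981800
step 2 [1y] zero: DF = P = 9643/10000 ≈ 0.964300
step 3 [1.5y] swap r/2=548/28913: DF=(1 − 548/28913·(0.981800+0.964300))/(1+548/28913) = 2363/2500 ≈ 0.945200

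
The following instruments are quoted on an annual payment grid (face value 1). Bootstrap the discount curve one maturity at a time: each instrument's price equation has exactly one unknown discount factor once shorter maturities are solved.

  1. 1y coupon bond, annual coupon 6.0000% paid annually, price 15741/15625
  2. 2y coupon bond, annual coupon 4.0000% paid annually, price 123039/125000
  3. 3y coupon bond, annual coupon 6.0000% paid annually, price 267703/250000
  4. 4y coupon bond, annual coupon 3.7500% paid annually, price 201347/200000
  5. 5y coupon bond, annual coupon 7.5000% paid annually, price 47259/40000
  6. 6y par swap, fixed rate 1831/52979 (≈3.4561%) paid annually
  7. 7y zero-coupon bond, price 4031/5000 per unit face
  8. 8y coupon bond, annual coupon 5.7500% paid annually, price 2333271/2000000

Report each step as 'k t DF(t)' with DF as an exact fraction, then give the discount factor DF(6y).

1 1 594/625
2 2 9099/10000
3 3 9049/10000
4 4 544/625
5 5 4227/5000
6 6 8169/10000
7 7 4031/5000
8 8 7713/10000
DF(6y) = 8169/10000 ≈ 0.816900

step 1 [1y] bond c/1=3/50: DF=(15741/15625 − 3/50·(0))/(1+3/50) = 594/625 ≈ 0.950400
step 2 [2y] bond c/1=1/25: DF=(123039/125000 − 1/25·(0.950400))/(1+1/25) = 9099/10000 ≈ 0.909900
step 3 [3y] bond c/1=3/50: DF=(267703/250000 − 3/50·(0.950400+0.909900))/(1+3/50) = 9049/10000 ≈ 0.904900
step 4 [4y] bond c/1=3/80: DF=(201347/200000 − 3/80·(0.950400+0.909900+0.904900))/(1+3/80) = 544/625 ≈ 0.870400
step 5 [5y] bond c/1=3/40: DF=(47259/40000 − 3/40·(0.950400+0.909900+0.904900+0.870400))/(1+3/40) = 4227/5000 ≈ 0.845400
step 6 [6y] swap r/1=1831/52979: DF=(1 − 1831/52979·(0.950400+0.909900+0.904900+0.870400+0.845400))/(1+1831/52979) = 8169/10000 ≈ 0.816900
step 7 [7y] zero: DF = P = 4031/5000 ≈ 0.806200
step 8 [8y] bond c/1=23/400: DF=(2333271/2000000 − 23/400·(0.950400+0.909900+0.904900+0.870400+0.845400+0.816900+0.806200))/(1+23/400) = 7713/10000 ≈ 0.771300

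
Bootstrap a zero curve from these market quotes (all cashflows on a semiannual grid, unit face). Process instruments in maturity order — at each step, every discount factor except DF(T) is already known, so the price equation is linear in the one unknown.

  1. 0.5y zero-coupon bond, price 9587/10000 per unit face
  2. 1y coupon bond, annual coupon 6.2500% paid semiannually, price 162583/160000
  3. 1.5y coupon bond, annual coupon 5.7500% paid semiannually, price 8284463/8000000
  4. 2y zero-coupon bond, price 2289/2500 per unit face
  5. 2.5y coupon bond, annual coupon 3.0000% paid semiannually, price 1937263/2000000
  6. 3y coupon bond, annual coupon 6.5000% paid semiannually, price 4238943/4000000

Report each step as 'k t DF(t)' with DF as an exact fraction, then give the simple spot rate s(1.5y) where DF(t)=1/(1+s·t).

step 1 [0.5y] zero: DF = P = 9587/10000 ≈ 0.958700
step 2 [1y] bond c/2=1/32: DF=(162583/160000 − 1/32·(0.958700))/(1+1/32) = 9563/10000 ≈ 0.956300
step 3 [1.5y] bond c/2=23/800: DF=(8284463/8000000 − 23/800·(0.958700+0.956300))/(1+23/800) = 9531/10000 ≈ 0.953100
step 4 [2y] zero: DF = P = 2289/2500 ≈ 0.915600
step 5 [2.5y] bond c/2=3/200: DF=(1937263/2000000 − 3/200·(0.958700+0.956300+0.953100+0.915600))/(1+3/200) = 1123/1250 ≈ 0.898400
step 6 [3y] bond c/2=13/400: DF=(4238943/4000000 − 13/400·(0.958700+0.956300+0.953100+0.915600+0.898400))/(1+13/400) = 879/1000 ≈ 0.879000

1 1/2 9587/10000
2 1 9563/10000
3 3/2 9531/10000
4 2 2289/2500
5 5/2 1123/1250
6 3 879/1000
s(1.5y) = (1/(9531/10000) − 1)/(3/2) = 938/28593 ≈ 3.2805%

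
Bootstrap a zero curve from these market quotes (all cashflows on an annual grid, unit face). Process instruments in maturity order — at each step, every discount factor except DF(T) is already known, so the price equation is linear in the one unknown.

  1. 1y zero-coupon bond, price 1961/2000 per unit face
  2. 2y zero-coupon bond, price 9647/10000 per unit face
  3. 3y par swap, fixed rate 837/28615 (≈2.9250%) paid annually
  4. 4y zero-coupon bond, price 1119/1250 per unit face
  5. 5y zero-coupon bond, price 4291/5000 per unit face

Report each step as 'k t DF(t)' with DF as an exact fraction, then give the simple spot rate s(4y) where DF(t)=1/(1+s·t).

1 1 1961/2000
2 2 9647/10000
3 3 9163/10000
4 4 1119/1250
5 5 4291/5000
s(4y) = (1/(1119/1250) − 1)/(4) = 131/4476 ≈ 2.9267%

step 1 [1y] zero: DF = P = 1961/2000 ≈ 0.980500
step 2 [2y] zero: DF = P = 9647/10000 ≈ 0.964700
step 3 [3y] swap r/1=837/28615: DF=(1 − 837/28615·(0.980500+0.964700))/(1+837/28615) = 9163/10000 ≈ 0.916300
step 4 [4y] zero: DF = P = 1119/1250 ≈ 0.895200
step 5 [5y] zero: DF = P = 4291/5000 ≈ 0.858200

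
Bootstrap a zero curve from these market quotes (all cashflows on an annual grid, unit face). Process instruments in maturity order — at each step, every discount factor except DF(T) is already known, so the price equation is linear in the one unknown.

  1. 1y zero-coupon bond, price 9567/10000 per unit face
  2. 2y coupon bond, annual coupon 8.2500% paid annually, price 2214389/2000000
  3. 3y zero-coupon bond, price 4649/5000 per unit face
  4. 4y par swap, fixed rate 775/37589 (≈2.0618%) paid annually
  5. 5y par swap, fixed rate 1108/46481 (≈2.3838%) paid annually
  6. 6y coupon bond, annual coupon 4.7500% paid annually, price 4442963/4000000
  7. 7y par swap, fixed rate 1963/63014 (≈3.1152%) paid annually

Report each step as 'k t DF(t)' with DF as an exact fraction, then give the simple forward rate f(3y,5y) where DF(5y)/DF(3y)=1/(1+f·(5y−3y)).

1 1 9567/10000
2 2 9499/10000
3 3 4649/5000
4 4 369/400
5 5 2223/2500
6 6 531/625
7 7 8037/10000
f(3y,5y) = ((4649/5000)/(2223/2500) − 1)/(2) = 203/8892 ≈ 2.2830%

step 1 [1y] zero: DF = P = 9567/10000 ≈ 0.956700
step 2 [2y] bond c/1=33/400: DF=(2214389/2000000 − 33/400·(0.956700))/(1+33/400) = 9499/10000 ≈ 0.949900
step 3 [3y] zero: DF = P = 4649/5000 ≈ 0.929800
step 4 [4y] swap r/1=775/37589: DF=(1 − 775/37589·(0.956700+0.949900+0.929800))/(1+775/37589) = 369/400 ≈ 0.922500
step 5 [5y] swap r/1=1108/46481: DF=(1 − 1108/46481·(0.956700+0.949900+0.929800+0.922500))/(1+1108/46481) = 2223/2500 ≈ 0.889200
step 6 [6y] bond c/1=19/400: DF=(4442963/4000000 − 19/400·(0.956700+0.949900+0.929800+0.922500+0.889200))/(1+19/400) = 531/625 ≈ 0.849600
step 7 [7y] swap r/1=1963/63014: DF=(1 − 1963/63014·(0.956700+0.949900+0.929800+0.922500+0.889200+0.849600))/(1+1963/63014) = 8037/10000 ≈ 0.803700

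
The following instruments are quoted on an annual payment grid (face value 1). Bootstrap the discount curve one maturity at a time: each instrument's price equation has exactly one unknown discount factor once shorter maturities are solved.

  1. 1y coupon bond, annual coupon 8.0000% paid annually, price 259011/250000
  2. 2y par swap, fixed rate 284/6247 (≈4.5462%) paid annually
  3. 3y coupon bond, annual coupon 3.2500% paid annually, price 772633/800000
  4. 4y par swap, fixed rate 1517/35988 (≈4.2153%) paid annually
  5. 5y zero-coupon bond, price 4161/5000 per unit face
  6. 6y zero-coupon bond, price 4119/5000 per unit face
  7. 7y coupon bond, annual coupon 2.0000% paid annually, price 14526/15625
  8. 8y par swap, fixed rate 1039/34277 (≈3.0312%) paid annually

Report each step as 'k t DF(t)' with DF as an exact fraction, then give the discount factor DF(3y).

1 1 9593/10000
2 2 2287/2500
3 3 2191/2500
4 4 8483/10000
5 5 4161/5000
6 6 4119/5000
7 7 2021/2500
8 8 3961/5000
DF(3y) = 2191/2500 ≈ 0.876400

step 1 [1y] bond c/1=2/25: DF=(259011/250000 − 2/25·(0))/(1+2/25) = 9593/10000 ≈ 0.959300
step 2 [2y] swap r/1=284/6247: DF=(1 − 284/6247·(0.959300))/(1+284/6247) = 2287/2500 ≈ 0.914800
step 3 [3y] bond c/1=13/400: DF=(772633/800000 − 13/400·(0.959300+0.914800))/(1+13/400) = 2191/2500 ≈ 0.876400
step 4 [4y] swap r/1=1517/35988: DF=(1 − 1517/35988·(0.959300+0.914800+0.876400))/(1+1517/35988) = 8483/10000 ≈ 0.848300
step 5 [5y] zero: DF = P = 4161/5000 ≈ 0.832200
step 6 [6y] zero: DF = P = 4119/5000 ≈ 0.823800
step 7 [7y] bond c/1=1/50: DF=(14526/15625 − 1/50·(0.959300+0.914800+0.876400+0.848300+0.832200+0.823800))/(1+1/50) = 2021/2500 ≈ 0.808400
step 8 [8y] swap r/1=1039/34277: DF=(1 − 1039/34277·(0.959300+0.914800+0.876400+0.848300+0.832200+0.823800+0.808400))/(1+1039/34277) = 3961/5000 ≈ 0.792200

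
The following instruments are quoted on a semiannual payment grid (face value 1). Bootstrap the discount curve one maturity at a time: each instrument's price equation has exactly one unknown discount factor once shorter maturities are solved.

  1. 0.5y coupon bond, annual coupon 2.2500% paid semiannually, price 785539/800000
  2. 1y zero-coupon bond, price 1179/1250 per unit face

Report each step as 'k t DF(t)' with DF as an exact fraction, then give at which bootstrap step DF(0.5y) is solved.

step 1 [0.5y] bond c/2=9/800: DF=(785539/800000 − 9/800·(0))/(1+9/800) = 971/1000 ≈ 0.971000
step 2 [1y] zero: DF = P = 1179/1250 ≈ 0.943200

1 1/2 971/1000
2 1 1179/1250
DF(0.5y) is solved at step 1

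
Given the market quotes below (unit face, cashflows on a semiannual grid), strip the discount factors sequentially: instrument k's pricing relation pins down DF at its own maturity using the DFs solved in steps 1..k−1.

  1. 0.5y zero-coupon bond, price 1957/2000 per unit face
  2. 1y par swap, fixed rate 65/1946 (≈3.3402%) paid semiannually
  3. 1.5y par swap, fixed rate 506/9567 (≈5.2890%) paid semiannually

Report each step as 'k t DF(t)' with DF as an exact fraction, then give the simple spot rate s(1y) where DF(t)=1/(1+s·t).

1 1/2 1957/2000
2 1 387/400
3 3/2 9241/10000
s(1y) = (1/(387/400) − 1)/(1) = 13/387 ≈ 3.3592%

step 1 [0.5y] zero: DF = P = 1957/2000 ≈ 0.978500
step 2 [1y] swap r/2=65/3892: DF=(1 − 65/3892·(0.978500))/(1+65/3892) = 387/400 ≈ 0.967500
step 3 [1.5y] swap r/2=253/9567: DF=(1 − 253/9567·(0.978500+0.967500))/(1+253/9567) = 9241/10000 ≈ 0.924100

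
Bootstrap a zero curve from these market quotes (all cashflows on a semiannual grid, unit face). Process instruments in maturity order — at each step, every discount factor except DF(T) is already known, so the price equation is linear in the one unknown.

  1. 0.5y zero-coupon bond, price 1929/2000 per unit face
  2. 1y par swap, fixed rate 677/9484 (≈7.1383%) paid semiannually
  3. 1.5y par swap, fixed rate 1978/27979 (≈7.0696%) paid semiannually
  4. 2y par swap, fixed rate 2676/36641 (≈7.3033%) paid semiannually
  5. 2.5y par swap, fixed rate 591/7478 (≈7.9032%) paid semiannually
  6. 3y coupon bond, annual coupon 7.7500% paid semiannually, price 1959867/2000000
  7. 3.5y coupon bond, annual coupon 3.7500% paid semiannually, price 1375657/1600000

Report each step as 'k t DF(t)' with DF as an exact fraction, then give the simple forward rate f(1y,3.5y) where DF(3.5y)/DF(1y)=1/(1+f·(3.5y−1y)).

1 1/2 1929/2000
2 1 9323/10000
3 3/2 9011/10000
4 2 4331/5000
5 5/2 8227/10000
6 3 97/125
7 7/2 7471/10000
f(1y,3.5y) = ((9323/10000)/(7471/10000) − 1)/(5/2) = 3704/37355 ≈ 9.9157%

step 1 [0.5y] zero: DF = P = 1929/2000 ≈ 0.964500
step 2 [1y] swap r/2=677/18968: DF=(1 − 677/18968·(0.964500))/(1+677/18968) = 9323/10000 ≈ 0.932300
step 3 [1.5y] swap r/2=989/27979: DF=(1 − 989/27979·(0.964500+0.932300))/(1+989/27979) = 9011/10000 ≈ 0.901100
step 4 [2y] swap r/2=1338/36641: DF=(1 − 1338/36641·(0.964500+0.932300+0.901100))/(1+1338/36641) = 4331/5000 ≈ 0.866200
step 5 [2.5y] swap r/2=591/14956: DF=(1 − 591/14956·(0.964500+0.932300+0.901100+0.866200))/(1+591/14956) = 8227/10000 ≈ 0.822700
step 6 [3y] bond c/2=31/800: DF=(1959867/2000000 − 31/800·(0.964500+0.932300+0.901100+0.866200+0.822700))/(1+31/800) = 97/125 ≈ 0.776000
step 7 [3.5y] bond c/2=3/160: DF=(1375657/1600000 − 3/160·(0.964500+0.932300+0.901100+0.866200+0.822700+0.776000))/(1+3/160) = 7471/10000 ≈ 0.747100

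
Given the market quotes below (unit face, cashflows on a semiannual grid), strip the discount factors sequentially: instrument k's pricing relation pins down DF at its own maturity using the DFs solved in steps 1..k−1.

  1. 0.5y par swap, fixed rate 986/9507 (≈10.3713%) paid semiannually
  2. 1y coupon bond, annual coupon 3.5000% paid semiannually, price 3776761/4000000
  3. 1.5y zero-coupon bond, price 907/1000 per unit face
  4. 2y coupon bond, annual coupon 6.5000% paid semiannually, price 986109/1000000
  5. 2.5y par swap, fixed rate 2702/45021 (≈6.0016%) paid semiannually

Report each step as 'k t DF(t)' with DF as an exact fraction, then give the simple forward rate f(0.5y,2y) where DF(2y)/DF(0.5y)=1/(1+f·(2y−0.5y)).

step 1 [0.5y] swap r/2=493/9507: DF=(1 − 493/9507·(0))/(1+493/9507) = 9507/10000 ≈ 0.950700
step 2 [1y] bond c/2=7/400: DF=(3776761/4000000 − 7/400·(0.950700))/(1+7/400) = 2279/2500 ≈ 0.911600
step 3 [1.5y] zero: DF = P = 907/1000 ≈ 0.907000
step 4 [2y] bond c/2=13/400: DF=(986109/1000000 − 13/400·(0.950700+0.911600+0.907000))/(1+13/400) = 8679/10000 ≈ 0.867900
step 5 [2.5y] swap r/2=1351/45021: DF=(1 − 1351/45021·(0.950700+0.911600+0.907000+0.867900))/(1+1351/45021) = 8649/10000 ≈ 0.864900

1 1/2 9507/10000
2 1 2279/2500
3 3/2 907/1000
4 2 8679/10000
5 5/2 8649/10000
f(0.5y,2y) = ((9507/10000)/(8679/10000) − 1)/(3/2) = 184/2893 ≈ 6.3602%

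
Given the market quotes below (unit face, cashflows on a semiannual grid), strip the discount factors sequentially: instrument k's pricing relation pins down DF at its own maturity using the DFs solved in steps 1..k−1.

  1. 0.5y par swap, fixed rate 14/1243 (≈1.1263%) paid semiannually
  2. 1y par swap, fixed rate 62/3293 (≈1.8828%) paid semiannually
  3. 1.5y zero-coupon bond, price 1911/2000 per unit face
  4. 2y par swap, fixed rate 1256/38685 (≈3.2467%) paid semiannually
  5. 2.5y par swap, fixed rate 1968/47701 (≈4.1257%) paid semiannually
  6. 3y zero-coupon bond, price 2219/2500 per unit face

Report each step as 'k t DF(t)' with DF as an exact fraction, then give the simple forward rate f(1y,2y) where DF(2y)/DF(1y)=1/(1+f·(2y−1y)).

step 1 [0.5y] swap r/2=7/1243: DF=(1 − 7/1243·(0))/(1+7/1243) = 1243/1250 ≈ 0.994400
step 2 [1y] swap r/2=31/3293: DF=(1 − 31/3293·(0.994400))/(1+31/3293) = 4907/5000 ≈ 0.981400
step 3 [1.5y] zero: DF = P = 1911/2000 ≈ 0.955500
step 4 [2y] swap r/2=628/38685: DF=(1 − 628/38685·(0.994400+0.981400+0.955500))/(1+628/38685) = 2343/2500 ≈ 0.937200
step 5 [2.5y] swap r/2=984/47701: DF=(1 − 984/47701·(0.994400+0.981400+0.955500+0.937200))/(1+984/47701) = 1127/1250 ≈ 0.901600
step 6 [3y] zero: DF = P = 2219/2500 ≈ 0.887600

1 1/2 1243/1250
2 1 4907/5000
3 3/2 1911/2000
4 2 2343/2500
5 5/2 1127/1250
6 3 2219/2500
f(1y,2y) = ((4907/5000)/(2343/2500) − 1)/(1) = 221/4686 ≈ 4.7162%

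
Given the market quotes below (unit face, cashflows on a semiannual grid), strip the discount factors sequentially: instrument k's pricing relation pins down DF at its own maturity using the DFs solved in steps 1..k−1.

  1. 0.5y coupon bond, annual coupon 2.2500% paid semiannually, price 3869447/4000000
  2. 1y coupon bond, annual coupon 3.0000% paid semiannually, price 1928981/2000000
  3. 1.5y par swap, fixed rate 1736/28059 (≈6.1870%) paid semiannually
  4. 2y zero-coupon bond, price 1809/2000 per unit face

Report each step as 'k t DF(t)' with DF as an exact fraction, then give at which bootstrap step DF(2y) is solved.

1 1/2 4783/5000
2 1 9361/10000
3 3/2 2283/2500
4 2 1809/2000
DF(2y) is solved at step 4

step 1 [0.5y] bond c/2=9/800: DF=(3869447/4000000 − 9/800·(0))/(1+9/800) = 4783/5000 ≈ 0.956600
step 2 [1y] bond c/2=3/200: DF=(1928981/2000000 − 3/200·(0.956600))/(1+3/200) = 9361/10000 ≈ 0.936100
step 3 [1.5y] swap r/2=868/28059: DF=(1 − 868/28059·(0.956600+0.936100))/(1+868/28059) = 2283/2500 ≈ 0.913200
step 4 [2y] zero: DF = P = 1809/2000 ≈ 0.904500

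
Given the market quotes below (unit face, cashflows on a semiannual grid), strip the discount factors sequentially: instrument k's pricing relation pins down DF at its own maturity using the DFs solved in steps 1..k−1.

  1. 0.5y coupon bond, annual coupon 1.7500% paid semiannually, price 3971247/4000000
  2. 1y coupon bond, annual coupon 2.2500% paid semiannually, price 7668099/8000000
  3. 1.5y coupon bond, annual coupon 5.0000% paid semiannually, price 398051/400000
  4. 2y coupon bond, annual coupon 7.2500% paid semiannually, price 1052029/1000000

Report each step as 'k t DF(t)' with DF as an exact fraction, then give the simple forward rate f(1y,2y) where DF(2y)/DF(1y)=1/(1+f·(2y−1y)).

step 1 [0.5y] bond c/2=7/800: DF=(3971247/4000000 − 7/800·(0))/(1+7/800) = 4921/5000 ≈ 0.984200
step 2 [1y] bond c/2=9/800: DF=(7668099/8000000 − 9/800·(0.984200))/(1+9/800) = 9369/10000 ≈ 0.936900
step 3 [1.5y] bond c/2=1/40: DF=(398051/400000 − 1/40·(0.984200+0.936900))/(1+1/40) = 231/250 ≈ 0.924000
step 4 [2y] bond c/2=29/800: DF=(1052029/1000000 − 29/800·(0.984200+0.936900+0.924000))/(1+29/800) = 9157/10000 ≈ 0.915700

1 1/2 4921/5000
2 1 9369/10000
3 3/2 231/250
4 2 9157/10000
f(1y,2y) = ((9369/10000)/(9157/10000) − 1)/(1) = 212/9157 ≈ 2.3152%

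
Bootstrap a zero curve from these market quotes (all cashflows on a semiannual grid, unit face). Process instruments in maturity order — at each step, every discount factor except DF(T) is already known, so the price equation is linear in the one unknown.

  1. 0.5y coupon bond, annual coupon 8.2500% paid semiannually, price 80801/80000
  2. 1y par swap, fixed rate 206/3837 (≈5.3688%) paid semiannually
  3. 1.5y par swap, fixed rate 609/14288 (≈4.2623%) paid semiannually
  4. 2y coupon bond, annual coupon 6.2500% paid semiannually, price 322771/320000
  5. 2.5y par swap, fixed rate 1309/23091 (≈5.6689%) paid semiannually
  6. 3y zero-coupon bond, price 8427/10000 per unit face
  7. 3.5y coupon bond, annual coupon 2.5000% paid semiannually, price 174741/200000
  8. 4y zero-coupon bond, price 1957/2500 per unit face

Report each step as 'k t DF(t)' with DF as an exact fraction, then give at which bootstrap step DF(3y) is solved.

step 1 [0.5y] bond c/2=33/800: DF=(80801/80000 − 33/800·(0))/(1+33/800) = 97/100 ≈ 0.970000
step 2 [1y] swap r/2=103/3837: DF=(1 − 103/3837·(0.970000))/(1+103/3837) = 1897/2000 ≈ 0.948500
step 3 [1.5y] swap r/2=609/28576: DF=(1 − 609/28576·(0.970000+0.948500))/(1+609/28576) = 9391/10000 ≈ 0.939100
step 4 [2y] bond c/2=1/32: DF=(322771/320000 − 1/32·(0.970000+0.948500+0.939100))/(1+1/32) = 1783/2000 ≈ 0.891500
step 5 [2.5y] swap r/2=1309/46182: DF=(1 − 1309/46182·(0.970000+0.948500+0.939100+0.891500))/(1+1309/46182) = 8691/10000 ≈ 0.869100
step 6 [3y] zero: DF = P = 8427/10000 ≈ 0.842700
step 7 [3.5y] bond c/2=1/80: DF=(174741/200000 − 1/80·(0.970000+0.948500+0.939100+0.891500+0.869100+0.842700))/(1+1/80) = 1591/2000 ≈ 0.795500
step 8 [4y] zero: DF = P = 1957/2500 ≈ 0.782800

1 1/2 97/100
2 1 1897/2000
3 3/2 9391/10000
4 2 1783/2000
5 5/2 8691/10000
6 3 8427/10000
7 7/2 1591/2000
8 4 1957/2500
DF(3y) is solved at step 6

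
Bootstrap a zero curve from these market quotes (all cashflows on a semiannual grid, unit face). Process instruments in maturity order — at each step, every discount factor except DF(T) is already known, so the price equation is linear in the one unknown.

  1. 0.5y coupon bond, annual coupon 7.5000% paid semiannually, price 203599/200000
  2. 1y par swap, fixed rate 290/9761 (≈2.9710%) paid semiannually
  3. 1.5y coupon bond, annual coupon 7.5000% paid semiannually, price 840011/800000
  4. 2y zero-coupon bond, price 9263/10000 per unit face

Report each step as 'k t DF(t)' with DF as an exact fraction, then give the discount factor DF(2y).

1 1/2 2453/2500
2 1 971/1000
3 3/2 1883/2000
4 2 9263/10000
DF(2y) = 9263/10000 ≈ 0.926300

step 1 [0.5y] bond c/2=3/80: DF=(203599/200000 − 3/80·(0))/(1+3/80) = 2453/2500 ≈ 0.981200
step 2 [1y] swap r/2=145/9761: DF=(1 − 145/9761·(0.981200))/(1+145/9761) = 971/1000 ≈ 0.971000
step 3 [1.5y] bond c/2=3/80: DF=(840011/800000 − 3/80·(0.981200+0.971000))/(1+3/80) = 1883/2000 ≈ 0.941500
step 4 [2y] zero: DF = P = 9263/10000 ≈ 0.926300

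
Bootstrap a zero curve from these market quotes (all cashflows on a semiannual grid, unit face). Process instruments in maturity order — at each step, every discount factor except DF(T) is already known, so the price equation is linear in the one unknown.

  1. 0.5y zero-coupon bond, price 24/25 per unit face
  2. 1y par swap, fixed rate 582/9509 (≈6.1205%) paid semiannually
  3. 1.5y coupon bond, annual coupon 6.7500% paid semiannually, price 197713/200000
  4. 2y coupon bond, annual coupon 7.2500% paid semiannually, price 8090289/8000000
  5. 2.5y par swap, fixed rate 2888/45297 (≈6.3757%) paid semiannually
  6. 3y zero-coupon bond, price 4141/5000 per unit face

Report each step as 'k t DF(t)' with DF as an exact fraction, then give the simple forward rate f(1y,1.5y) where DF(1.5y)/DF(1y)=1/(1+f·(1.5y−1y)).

step 1 [0.5y] zero: DF = P = 24/25 ≈ 0.960000
step 2 [1y] swap r/2=291/9509: DF=(1 − 291/9509·(0.960000))/(1+291/9509) = 4709/5000 ≈ 0.941800
step 3 [1.5y] bond c/2=27/800: DF=(197713/200000 − 27/800·(0.960000+0.941800))/(1+27/800) = 4471/5000 ≈ 0.894200
step 4 [2y] bond c/2=29/800: DF=(8090289/8000000 − 29/800·(0.960000+0.941800+0.894200))/(1+29/800) = 8781/10000 ≈ 0.878100
step 5 [2.5y] swap r/2=1444/45297: DF=(1 − 1444/45297·(0.960000+0.941800+0.894200+0.878100))/(1+1444/45297) = 2139/2500 ≈ 0.855600
step 6 [3y] zero: DF = P = 4141/5000 ≈ 0.828200

1 1/2 24/25
2 1 4709/5000
3 3/2 4471/5000
4 2 8781/10000
5 5/2 2139/2500
6 3 4141/5000
f(1y,1.5y) = ((4709/5000)/(4471/5000) − 1)/(1/2) = 28/263 ≈ 10.6464%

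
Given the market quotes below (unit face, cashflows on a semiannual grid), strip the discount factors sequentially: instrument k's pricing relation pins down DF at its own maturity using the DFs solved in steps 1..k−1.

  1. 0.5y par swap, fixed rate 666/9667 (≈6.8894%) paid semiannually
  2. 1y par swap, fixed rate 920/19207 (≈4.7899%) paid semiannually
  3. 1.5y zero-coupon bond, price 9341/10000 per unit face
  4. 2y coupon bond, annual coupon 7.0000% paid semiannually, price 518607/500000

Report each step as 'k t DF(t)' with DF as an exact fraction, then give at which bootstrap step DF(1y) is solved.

1 1/2 9667/10000
2 1 477/500
3 3/2 9341/10000
4 2 566/625
DF(1y) is solved at step 2

step 1 [0.5y] swap r/2=333/9667: DF=(1 − 333/9667·(0))/(1+333/9667) = 9667/10000 ≈ 0.966700
step 2 [1y] swap r/2=460/19207: DF=(1 − 460/19207·(0.966700))/(1+460/19207) = 477/500 ≈ 0.954000
step 3 [1.5y] zero: DF = P = 9341/10000 ≈ 0.934100
step 4 [2y] bond c/2=7/200: DF=(518607/500000 − 7/200·(0.966700+0.954000+0.934100))/(1+7/200) = 566/625 ≈ 0.905600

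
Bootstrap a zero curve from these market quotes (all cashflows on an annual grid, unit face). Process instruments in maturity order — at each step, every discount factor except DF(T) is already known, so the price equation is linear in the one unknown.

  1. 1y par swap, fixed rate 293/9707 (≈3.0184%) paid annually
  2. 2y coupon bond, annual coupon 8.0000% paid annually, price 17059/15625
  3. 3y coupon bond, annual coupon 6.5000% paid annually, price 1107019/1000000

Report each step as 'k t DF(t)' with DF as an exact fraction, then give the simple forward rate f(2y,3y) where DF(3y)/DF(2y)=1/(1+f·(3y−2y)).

1 1 9707/10000
2 2 939/1000
3 3 9229/10000
f(2y,3y) = ((939/1000)/(9229/10000) − 1)/(1) = 161/9229 ≈ 1.7445%

step 1 [1y] swap r/1=293/9707: DF=(1 − 293/9707·(0))/(1+293/9707) = 9707/10000 ≈ 0.970700
step 2 [2y] bond c/1=2/25: DF=(17059/15625 − 2/25·(0.970700))/(1+2/25) = 939/1000 ≈ 0.939000
step 3 [3y] bond c/1=13/200: DF=(1107019/1000000 − 13/200·(0.970700+0.939000))/(1+13/200) = 9229/10000 ≈ 0.922900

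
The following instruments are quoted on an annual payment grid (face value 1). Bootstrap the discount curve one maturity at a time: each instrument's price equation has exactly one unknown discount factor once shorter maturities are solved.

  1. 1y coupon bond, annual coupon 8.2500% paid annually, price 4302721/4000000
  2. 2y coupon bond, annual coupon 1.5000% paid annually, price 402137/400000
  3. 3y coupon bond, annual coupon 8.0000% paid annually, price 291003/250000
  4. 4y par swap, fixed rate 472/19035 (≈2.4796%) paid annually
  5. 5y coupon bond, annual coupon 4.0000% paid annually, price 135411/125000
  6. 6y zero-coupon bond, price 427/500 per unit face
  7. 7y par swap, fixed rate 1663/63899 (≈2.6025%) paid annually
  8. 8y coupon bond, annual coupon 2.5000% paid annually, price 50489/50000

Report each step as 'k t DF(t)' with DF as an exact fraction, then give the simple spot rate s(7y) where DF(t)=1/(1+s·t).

1 1 9937/10000
2 2 4879/5000
3 3 9319/10000
4 4 566/625
5 5 1119/1250
6 6 427/500
7 7 8337/10000
8 8 8293/10000
s(7y) = (1/(8337/10000) − 1)/(7) = 1663/58359 ≈ 2.8496%

step 1 [1y] bond c/1=33/400: DF=(4302721/4000000 − 33/400·(0))/(1+33/400) = 9937/10000 ≈ 0.993700
step 2 [2y] bond c/1=3/200: DF=(402137/400000 − 3/200·(0.993700))/(1+3/200) = 4879/5000 ≈ 0.975800
step 3 [3y] bond c/1=2/25: DF=(291003/250000 − 2/25·(0.993700+0.975800))/(1+2/25) = 9319/10000 ≈ 0.931900
step 4 [4y] swap r/1=472/19035: DF=(1 − 472/19035·(0.993700+0.975800+0.931900))/(1+472/19035) = 566/625 ≈ 0.905600
step 5 [5y] bond c/1=1/25: DF=(135411/125000 − 1/25·(0.993700+0.975800+0.931900+0.905600))/(1+1/25) = 1119/1250 ≈ 0.895200
step 6 [6y] zero: DF = P = 427/500 ≈ 0.854000
step 7 [7y] swap r/1=1663/63899: DF=(1 − 1663/63899·(0.993700+0.975800+0.931900+0.905600+0.895200+0.854000))/(1+1663/63899) = 8337/10000 ≈ 0.833700
step 8 [8y] bond c/1=1/40: DF=(50489/50000 − 1/40·(0.993700+0.975800+0.931900+0.905600+0.895200+0.854000+0.833700))/(1+1/40) = 8293/10000 ≈ 0.829300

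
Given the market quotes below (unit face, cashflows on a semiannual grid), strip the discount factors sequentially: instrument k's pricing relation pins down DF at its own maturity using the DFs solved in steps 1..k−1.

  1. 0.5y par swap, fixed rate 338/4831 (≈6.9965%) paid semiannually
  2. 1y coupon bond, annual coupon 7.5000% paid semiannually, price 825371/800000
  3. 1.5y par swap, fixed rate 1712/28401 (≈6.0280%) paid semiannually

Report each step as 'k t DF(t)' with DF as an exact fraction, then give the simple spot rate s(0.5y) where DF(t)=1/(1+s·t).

step 1 [0.5y] swap r/2=169/4831: DF=(1 − 169/4831·(0))/(1+169/4831) = 4831/5000 ≈ 0.966200
step 2 [1y] bond c/2=3/80: DF=(825371/800000 − 3/80·(0.966200))/(1+3/80) = 1919/2000 ≈ 0.959500
step 3 [1.5y] swap r/2=856/28401: DF=(1 − 856/28401·(0.966200+0.959500))/(1+856/28401) = 1143/1250 ≈ 0.914400

1 1/2 4831/5000
2 1 1919/2000
3 3/2 1143/1250
s(0.5y) = (1/(4831/5000) − 1)/(1/2) = 338/4831 ≈ 6.9965%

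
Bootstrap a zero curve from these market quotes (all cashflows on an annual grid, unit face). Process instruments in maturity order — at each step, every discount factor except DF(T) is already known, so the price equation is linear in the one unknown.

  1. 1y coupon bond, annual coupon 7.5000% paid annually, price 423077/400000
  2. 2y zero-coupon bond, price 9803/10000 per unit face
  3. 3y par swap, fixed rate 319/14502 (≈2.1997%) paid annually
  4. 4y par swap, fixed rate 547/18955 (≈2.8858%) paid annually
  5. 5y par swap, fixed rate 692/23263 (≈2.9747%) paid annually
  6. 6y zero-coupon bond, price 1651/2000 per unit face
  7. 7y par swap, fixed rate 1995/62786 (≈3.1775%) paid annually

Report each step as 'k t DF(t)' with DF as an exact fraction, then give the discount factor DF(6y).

1 1 9839/10000
2 2 9803/10000
3 3 4681/5000
4 4 4453/5000
5 5 1077/1250
6 6 1651/2000
7 7 1601/2000
DF(6y) = 1651/2000 ≈ 0.825500

step 1 [1y] bond c/1=3/40: DF=(423077/400000 − 3/40·(0))/(1+3/40) = 9839/10000 ≈ 0.983900
step 2 [2y] zero: DF = P = 9803/10000 ≈ 0.980300
step 3 [3y] swap r/1=319/14502: DF=(1 − 319/14502·(0.983900+0.980300))/(1+319/14502) = 4681/5000 ≈ 0.936200
step 4 [4y] swap r/1=547/18955: DF=(1 − 547/18955·(0.983900+0.980300+0.936200))/(1+547/18955) = 4453/5000 ≈ 0.890600
step 5 [5y] swap r/1=692/23263: DF=(1 − 692/23263·(0.983900+0.980300+0.936200+0.890600))/(1+692/23263) = 1077/1250 ≈ 0.861600
step 6 [6y] zero: DF = P = 1651/2000 ≈ 0.825500
step 7 [7y] swap r/1=1995/62786: DF=(1 − 1995/62786·(0.983900+0.980300+0.936200+0.890600+0.861600+0.825500))/(1+1995/62786) = 1601/2000 ≈ 0.800500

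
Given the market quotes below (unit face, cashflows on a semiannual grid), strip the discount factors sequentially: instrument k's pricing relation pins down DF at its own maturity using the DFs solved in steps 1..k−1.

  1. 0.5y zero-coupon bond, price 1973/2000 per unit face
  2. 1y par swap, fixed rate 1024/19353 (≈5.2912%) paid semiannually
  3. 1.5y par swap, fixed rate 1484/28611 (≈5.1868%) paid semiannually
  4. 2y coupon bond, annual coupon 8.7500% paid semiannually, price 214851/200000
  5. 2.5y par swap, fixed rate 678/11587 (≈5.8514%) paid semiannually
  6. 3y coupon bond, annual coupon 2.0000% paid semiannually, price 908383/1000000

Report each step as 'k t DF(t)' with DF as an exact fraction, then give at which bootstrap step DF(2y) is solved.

step 1 [0.5y] zero: DF = P = 1973/2000 ≈ 0.986500
step 2 [1y] swap r/2=512/19353: DF=(1 − 512/19353·(0.986500))/(1+512/19353) = 593/625 ≈ 0.948800
step 3 [1.5y] swap r/2=742/28611: DF=(1 − 742/28611·(0.986500+0.948800))/(1+742/28611) = 4629/5000 ≈ 0.925800
step 4 [2y] bond c/2=7/160: DF=(214851/200000 − 7/160·(0.986500+0.948800+0.925800))/(1+7/160) = 9093/10000 ≈ 0.909300
step 5 [2.5y] swap r/2=339/11587: DF=(1 − 339/11587·(0.986500+0.948800+0.925800+0.909300))/(1+339/11587) = 2161/2500 ≈ 0.864400
step 6 [3y] bond c/2=1/100: DF=(908383/1000000 − 1/100·(0.986500+0.948800+0.925800+0.909300+0.864400))/(1+1/100) = 1707/2000 ≈ 0.853500

1 1/2 1973/2000
2 1 593/625
3 3/2 4629/5000
4 2 9093/10000
5 5/2 2161/2500
6 3 1707/2000
DF(2y) is solved at step 4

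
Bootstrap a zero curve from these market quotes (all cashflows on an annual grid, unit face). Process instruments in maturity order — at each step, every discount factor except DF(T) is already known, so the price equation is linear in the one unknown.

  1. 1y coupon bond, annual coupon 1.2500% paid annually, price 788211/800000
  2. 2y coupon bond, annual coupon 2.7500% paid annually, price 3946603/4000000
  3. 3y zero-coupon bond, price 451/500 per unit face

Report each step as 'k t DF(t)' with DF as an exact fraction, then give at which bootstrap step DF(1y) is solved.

1 1 9731/10000
2 2 4671/5000
3 3 451/500
DF(1y) is solved at step 1

step 1 [1y] bond c/1=1/80: DF=(788211/800000 − 1/80·(0))/(1+1/80) = 9731/10000 ≈ 0.973100
step 2 [2y] bond c/1=11/400: DF=(3946603/4000000 − 11/400·(0.973100))/(1+11/400) = 4671/5000 ≈ 0.934200
step 3 [3y] zero: DF = P = 451/500 ≈ 0.902000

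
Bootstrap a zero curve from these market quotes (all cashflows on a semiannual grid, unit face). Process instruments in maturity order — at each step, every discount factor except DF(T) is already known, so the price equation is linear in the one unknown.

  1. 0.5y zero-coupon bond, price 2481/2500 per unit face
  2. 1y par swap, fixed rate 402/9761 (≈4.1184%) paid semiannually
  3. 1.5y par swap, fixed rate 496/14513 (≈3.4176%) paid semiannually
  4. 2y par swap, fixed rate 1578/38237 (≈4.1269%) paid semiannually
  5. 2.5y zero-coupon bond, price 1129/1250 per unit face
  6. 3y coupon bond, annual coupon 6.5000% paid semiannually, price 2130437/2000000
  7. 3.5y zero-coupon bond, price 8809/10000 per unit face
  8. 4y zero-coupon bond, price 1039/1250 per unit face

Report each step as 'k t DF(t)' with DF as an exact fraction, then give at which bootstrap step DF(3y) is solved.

step 1 [0.5y] zero: DF = P = 2481/2500 ≈ 0.992400
step 2 [1y] swap r/2=201/9761: DF=(1 − 201/9761·(0.992400))/(1+201/9761) = 4799/5000 ≈ 0.959800
step 3 [1.5y] swap r/2=248/14513: DF=(1 − 248/14513·(0.992400+0.959800))/(1+248/14513) = 594/625 ≈ 0.950400
step 4 [2y] swap r/2=789/38237: DF=(1 − 789/38237·(0.992400+0.959800+0.950400))/(1+789/38237) = 9211/10000 ≈ 0.921100
step 5 [2.5y] zero: DF = P = 1129/1250 ≈ 0.903200
step 6 [3y] bond c/2=13/400: DF=(2130437/2000000 − 13/400·(0.992400+0.959800+0.950400+0.921100+0.903200))/(1+13/400) = 8829/10000 ≈ 0.882900
step 7 [3.5y] zero: DF = P = 8809/10000 ≈ 0.880900
step 8 [4y] zero: DF = P = 1039/1250 ≈ 0.831200

1 1/2 2481/2500
2 1 4799/5000
3 3/2 594/625
4 2 9211/10000
5 5/2 1129/1250
6 3 8829/10000
7 7/2 8809/10000
8 4 1039/1250
DF(3y) is solved at step 6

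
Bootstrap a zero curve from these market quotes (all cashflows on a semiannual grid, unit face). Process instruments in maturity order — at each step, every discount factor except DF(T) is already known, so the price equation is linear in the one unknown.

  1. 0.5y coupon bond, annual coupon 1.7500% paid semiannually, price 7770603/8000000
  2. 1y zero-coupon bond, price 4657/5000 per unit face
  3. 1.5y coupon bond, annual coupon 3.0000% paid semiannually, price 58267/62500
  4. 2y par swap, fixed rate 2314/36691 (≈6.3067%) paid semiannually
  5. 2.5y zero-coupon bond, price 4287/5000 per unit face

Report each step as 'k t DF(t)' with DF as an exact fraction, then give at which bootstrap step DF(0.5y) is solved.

step 1 [0.5y] bond c/2=7/800: DF=(7770603/8000000 − 7/800·(0))/(1+7/800) = 9629/10000 ≈ 0.962900
step 2 [1y] zero: DF = P = 4657/5000 ≈ 0.931400
step 3 [1.5y] bond c/2=3/200: DF=(58267/62500 − 3/200·(0.962900+0.931400))/(1+3/200) = 1781/2000 ≈ 0.890500
step 4 [2y] swap r/2=1157/36691: DF=(1 − 1157/36691·(0.962900+0.931400+0.890500))/(1+1157/36691) = 8843/10000 ≈ 0.884300
step 5 [2.5y] zero: DF = P = 4287/5000 ≈ 0.857400

1 1/2 9629/10000
2 1 4657/5000
3 3/2 1781/2000
4 2 8843/10000
5 5/2 4287/5000
DF(0.5y) is solved at step 1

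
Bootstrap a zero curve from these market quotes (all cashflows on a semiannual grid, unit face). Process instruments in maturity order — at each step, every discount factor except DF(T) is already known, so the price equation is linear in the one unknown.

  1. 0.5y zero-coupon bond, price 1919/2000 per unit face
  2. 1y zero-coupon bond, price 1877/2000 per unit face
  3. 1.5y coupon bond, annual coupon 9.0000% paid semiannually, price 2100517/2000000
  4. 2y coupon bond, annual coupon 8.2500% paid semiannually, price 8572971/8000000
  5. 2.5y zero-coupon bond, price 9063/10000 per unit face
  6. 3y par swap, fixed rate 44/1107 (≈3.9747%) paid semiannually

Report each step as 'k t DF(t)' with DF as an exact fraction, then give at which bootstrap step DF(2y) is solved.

step 1 [0.5y] zero: DF = P = 1919/2000 ≈ 0.959500
step 2 [1y] zero: DF = P = 1877/2000 ≈ 0.938500
step 3 [1.5y] bond c/2=9/200: DF=(2100517/2000000 − 9/200·(0.959500+0.938500))/(1+9/200) = 9233/10000 ≈ 0.923300
step 4 [2y] bond c/2=33/800: DF=(8572971/8000000 − 33/800·(0.959500+0.938500+0.923300))/(1+33/800) = 4587/5000 ≈ 0.917400
step 5 [2.5y] zero: DF = P = 9063/10000 ≈ 0.906300
step 6 [3y] swap r/2=22/1107: DF=(1 − 22/1107·(0.959500+0.938500+0.923300+0.917400+0.906300))/(1+22/1107) = 89/100 ≈ 0.890000

1 1/2 1919/2000
2 1 1877/2000
3 3/2 9233/10000
4 2 4587/5000
5 5/2 9063/10000
6 3 89/100
DF(2y) is solved at step 4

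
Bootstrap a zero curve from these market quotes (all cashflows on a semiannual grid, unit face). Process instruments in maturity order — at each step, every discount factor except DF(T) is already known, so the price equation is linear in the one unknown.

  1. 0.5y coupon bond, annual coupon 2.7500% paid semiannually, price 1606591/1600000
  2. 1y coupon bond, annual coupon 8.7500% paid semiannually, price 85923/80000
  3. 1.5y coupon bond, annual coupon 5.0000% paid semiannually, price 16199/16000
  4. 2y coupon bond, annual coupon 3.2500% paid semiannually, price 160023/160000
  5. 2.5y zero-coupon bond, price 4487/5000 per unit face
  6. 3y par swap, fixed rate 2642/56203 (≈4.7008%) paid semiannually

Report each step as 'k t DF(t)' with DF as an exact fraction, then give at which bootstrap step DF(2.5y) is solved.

step 1 [0.5y] bond c/2=11/800: DF=(1606591/1600000 − 11/800·(0))/(1+11/800) = 1981/2000 ≈ 0.990500
step 2 [1y] bond c/2=7/160: DF=(85923/80000 − 7/160·(0.990500))/(1+7/160) = 79/80 ≈ 0.987500
step 3 [1.5y] bond c/2=1/40: DF=(16199/16000 − 1/40·(0.990500+0.987500))/(1+1/40) = 1879/2000 ≈ 0.939500
step 4 [2y] bond c/2=13/800: DF=(160023/160000 − 13/800·(0.990500+0.987500+0.939500))/(1+13/800) = 15/16 ≈ 0.937500
step 5 [2.5y] zero: DF = P = 4487/5000 ≈ 0.897400
step 6 [3y] swap r/2=1321/56203: DF=(1 − 1321/56203·(0.990500+0.987500+0.939500+0.937500+0.897400))/(1+1321/56203) = 8679/10000 ≈ 0.867900

1 1/2 1981/2000
2 1 79/80
3 3/2 1879/2000
4 2 15/16
5 5/2 4487/5000
6 3 8679/10000
DF(2.5y) is solved at step 5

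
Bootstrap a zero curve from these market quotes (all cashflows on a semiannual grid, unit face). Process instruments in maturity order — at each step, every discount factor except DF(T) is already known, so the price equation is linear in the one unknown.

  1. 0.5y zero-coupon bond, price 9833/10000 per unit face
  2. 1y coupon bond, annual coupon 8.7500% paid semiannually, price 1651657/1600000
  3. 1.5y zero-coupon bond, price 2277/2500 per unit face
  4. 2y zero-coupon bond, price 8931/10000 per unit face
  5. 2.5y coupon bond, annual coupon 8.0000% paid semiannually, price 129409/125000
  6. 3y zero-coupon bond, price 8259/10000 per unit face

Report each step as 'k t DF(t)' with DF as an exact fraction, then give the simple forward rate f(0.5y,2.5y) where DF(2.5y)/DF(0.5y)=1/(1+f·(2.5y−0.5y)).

1 1/2 9833/10000
2 1 4739/5000
3 3/2 2277/2500
4 2 8931/10000
5 5/2 4259/5000
6 3 8259/10000
f(0.5y,2.5y) = ((9833/10000)/(4259/5000) − 1)/(2) = 1315/17036 ≈ 7.7189%

step 1 [0.5y] zero: DF = P = 9833/10000 ≈ 0.983300
step 2 [1y] bond c/2=7/160: DF=(1651657/1600000 − 7/160·(0.983300))/(1+7/160) = 4739/5000 ≈ 0.947800
step 3 [1.5y] zero: DF = P = 2277/2500 ≈ 0.910800
step 4 [2y] zero: DF = P = 8931/10000 ≈ 0.893100
step 5 [2.5y] bond c/2=1/25: DF=(129409/125000 − 1/25·(0.983300+0.947800+0.910800+0.893100))/(1+1/25) = 4259/5000 ≈ 0.851800
step 6 [3y] zero: DF = P = 8259/10000 ≈ 0.825900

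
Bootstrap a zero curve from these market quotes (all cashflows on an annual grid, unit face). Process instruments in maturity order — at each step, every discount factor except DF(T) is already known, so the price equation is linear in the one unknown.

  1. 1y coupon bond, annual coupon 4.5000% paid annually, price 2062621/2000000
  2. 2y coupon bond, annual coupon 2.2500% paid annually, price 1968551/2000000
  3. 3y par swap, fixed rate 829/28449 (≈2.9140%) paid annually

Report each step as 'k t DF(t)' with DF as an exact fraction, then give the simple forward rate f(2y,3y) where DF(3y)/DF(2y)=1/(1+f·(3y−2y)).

1 1 9869/10000
2 2 9409/10000
3 3 9171/10000
f(2y,3y) = ((9409/10000)/(9171/10000) − 1)/(1) = 238/9171 ≈ 2.5951%

step 1 [1y] bond c/1=9/200: DF=(2062621/2000000 − 9/200·(0))/(1+9/200) = 9869/10000 ≈ 0.986900
step 2 [2y] bond c/1=9/400: DF=(1968551/2000000 − 9/400·(0.986900))/(1+9/400) = 9409/10000 ≈ 0.940900
step 3 [3y] swap r/1=829/28449: DF=(1 − 829/28449·(0.986900+0.940900))/(1+829/28449) = 9171/10000 ≈ 0.917100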